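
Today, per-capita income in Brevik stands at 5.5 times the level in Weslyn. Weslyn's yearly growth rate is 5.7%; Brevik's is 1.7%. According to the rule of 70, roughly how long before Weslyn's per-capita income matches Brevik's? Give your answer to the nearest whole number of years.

about 43 years

The growth-rate gap is 5.7% − 1.7% = 4 percentage points.
So the ratio between them halves every 70/4 ≈ 17.50 years.
A 5.5 times gap takes log₂(5.5) ≈ 2.46 halvings to close: 2.46 × 17.50 ≈ 43 years.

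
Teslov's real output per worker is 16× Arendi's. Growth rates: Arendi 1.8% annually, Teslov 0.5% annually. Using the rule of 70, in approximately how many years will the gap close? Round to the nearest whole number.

around 215 years

What matters is the difference: 1.3 pp.
Rule of 70 on the gap: the ratio halves every 70/1.3 ≈ 53.85 years.
A 16× gap closes after 4 halvings: 4 × 53.85 ≈ 215 years.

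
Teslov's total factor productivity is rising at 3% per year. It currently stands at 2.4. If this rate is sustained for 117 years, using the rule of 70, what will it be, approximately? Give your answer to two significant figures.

around 78

Doubling time ≈ 70/3 = 23.33 years.
117 years is 117/23.33 ≈ 5.02 doublings, a factor of 2^5.02 ≈ 32.45.
2.4 × 32.45 ≈ 78.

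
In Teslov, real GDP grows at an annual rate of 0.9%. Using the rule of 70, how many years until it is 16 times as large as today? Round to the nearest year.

One doubling takes 70/0.9 = 77.78 years.
16× is 4 doublings, so 4 × 77.78 ≈ 311 years.

≈ 311 years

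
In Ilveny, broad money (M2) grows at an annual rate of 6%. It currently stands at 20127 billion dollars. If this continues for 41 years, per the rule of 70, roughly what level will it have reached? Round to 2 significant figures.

Doubling time ≈ 70/6 = 11.67 years.
41 years is 41/11.67 ≈ 3.51 doublings, a factor of 2^3.51 ≈ 11.39.
20127 × 11.39 ≈ 230000 billion dollars.

roughly 230000 billion dollars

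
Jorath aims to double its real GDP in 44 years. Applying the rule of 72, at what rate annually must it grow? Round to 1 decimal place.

72 / 44 ≈ 1.64, so about 1.6% annually.

approximately 1.6%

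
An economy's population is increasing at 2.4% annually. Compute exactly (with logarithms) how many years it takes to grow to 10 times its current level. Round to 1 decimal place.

t = ln(10) / ln(1 + 0.024) = 2.3026 / 0.023717 ≈ 97.09.

97.1 years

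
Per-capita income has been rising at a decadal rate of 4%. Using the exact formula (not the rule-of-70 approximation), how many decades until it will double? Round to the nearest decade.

t = ln(2) / ln(1 + 0.04) = 0.6931 / 0.039221 ≈ 17.67.
≈ 18 decades.

18 decades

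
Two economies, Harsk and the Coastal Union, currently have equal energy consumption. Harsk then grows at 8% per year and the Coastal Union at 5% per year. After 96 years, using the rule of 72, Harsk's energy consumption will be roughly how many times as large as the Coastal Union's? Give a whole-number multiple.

Harsk pulls ahead at 3 pp per year, so the ratio doubles every 72/3 ≈ 24.00 years.
In 96 years that's 4.00 doublings: 2^4.00 ≈ 16.

around 16 times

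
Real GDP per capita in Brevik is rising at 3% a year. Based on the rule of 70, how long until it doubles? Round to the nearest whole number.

At 3%, doubling takes about 70/3 = 23.33 years.

approximately 23 years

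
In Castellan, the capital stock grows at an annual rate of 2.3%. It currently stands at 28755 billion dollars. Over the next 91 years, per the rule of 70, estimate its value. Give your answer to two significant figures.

It doubles every 70/2.3 ≈ 30.43 years, so 91 years is 2.99 doublings.
2^2.99 ≈ 7.94; 28755 × 7.94 ≈ 230000 billion dollars.

about 230000 billion dollars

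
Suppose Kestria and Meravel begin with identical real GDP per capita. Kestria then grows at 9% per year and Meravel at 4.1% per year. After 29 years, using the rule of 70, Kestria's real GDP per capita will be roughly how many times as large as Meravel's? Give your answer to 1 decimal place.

Rate gap = 9% − 4.1% = 4.9 points.
The ratio doubles every 70/4.9 ≈ 14.29 years.
29/14.29 ≈ 2.03 doublings → ratio ≈ 2^2.03 ≈ 4.1.

about 4.1 times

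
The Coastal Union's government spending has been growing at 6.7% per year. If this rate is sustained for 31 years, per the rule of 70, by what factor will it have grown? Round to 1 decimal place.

Doubles every ≈ 10.45 years (70/6.7).
31 years is 2.97 doublings; 2^2.97 ≈ 7.8×.

about 7.8 times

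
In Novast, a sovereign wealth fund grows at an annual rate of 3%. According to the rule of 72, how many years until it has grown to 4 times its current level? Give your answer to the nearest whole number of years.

≈ 48 years

One doubling takes 72/3 = 24.00 years.
4× is 2 doublings, so 2 × 24.00 ≈ 48 years.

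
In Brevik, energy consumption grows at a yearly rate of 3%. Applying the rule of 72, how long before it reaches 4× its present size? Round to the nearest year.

At 3% it doubles every 72/3 ≈ 24.00 years.
Getting to 4× needs 2 doublings: 2 × 24.00 ≈ 48 years.

around 48 years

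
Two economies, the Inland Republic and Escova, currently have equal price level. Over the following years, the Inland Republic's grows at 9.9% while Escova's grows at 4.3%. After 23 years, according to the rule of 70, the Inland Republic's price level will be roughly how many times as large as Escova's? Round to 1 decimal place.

Rate gap = 9.9% − 4.3% = 5.6 points.
The ratio doubles every 70/5.6 ≈ 12.50 years.
23/12.50 ≈ 1.84 doublings → ratio ≈ 2^1.84 ≈ 3.6.

3.6 times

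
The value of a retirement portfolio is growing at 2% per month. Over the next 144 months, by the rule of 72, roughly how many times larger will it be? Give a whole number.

approximately 16 times

At 2% one doubling takes ≈ 36.00 months; 144 months is 4 of them, so ×16.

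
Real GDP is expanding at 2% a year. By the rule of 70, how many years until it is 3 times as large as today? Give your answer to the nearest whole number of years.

≈ 55 years

One doubling takes 70/2 = 35.00 years.
3× is log₂ 3 ≈ 1.58 doublings, so ≈ 1.58 × 35.00 = 55 years.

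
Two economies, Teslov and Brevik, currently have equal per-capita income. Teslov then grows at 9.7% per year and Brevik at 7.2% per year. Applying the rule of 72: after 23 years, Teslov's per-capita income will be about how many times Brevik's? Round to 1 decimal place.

approximately 1.7 times

Teslov pulls ahead at 2.5 pp per year, so the ratio doubles every 72/2.5 ≈ 28.80 years.
In 23 years that's 0.80 doublings: 2^0.80 ≈ 1.7.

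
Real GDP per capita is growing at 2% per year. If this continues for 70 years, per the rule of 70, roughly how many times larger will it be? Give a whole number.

70/2 ≈ 35.00 years per doubling.
70 years fits 2 doublings: 2^2 = 4.

around 4 times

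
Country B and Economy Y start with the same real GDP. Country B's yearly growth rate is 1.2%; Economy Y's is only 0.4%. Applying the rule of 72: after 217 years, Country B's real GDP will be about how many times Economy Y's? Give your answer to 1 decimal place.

about 5.3 times

Country B pulls ahead at 0.8 pp per year, so the ratio doubles every 72/0.8 ≈ 90.00 years.
In 217 years that's 2.41 doublings: 2^2.41 ≈ 5.3.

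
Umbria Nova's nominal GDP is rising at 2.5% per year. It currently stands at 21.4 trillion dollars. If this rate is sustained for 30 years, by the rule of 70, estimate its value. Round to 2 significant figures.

roughly 45 trillion dollars

Doubling time ≈ 70/2.5 = 28.00 years.
30 years is 30/28.00 ≈ 1.07 doublings, a factor of 2^1.07 ≈ 2.10.
21.4 × 2.10 ≈ 45 trillion dollars.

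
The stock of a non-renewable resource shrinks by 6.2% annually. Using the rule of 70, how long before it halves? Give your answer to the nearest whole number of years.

Halving time ≈ 70 / 6.2 = 11.29 → 11 years.

approximately 11 years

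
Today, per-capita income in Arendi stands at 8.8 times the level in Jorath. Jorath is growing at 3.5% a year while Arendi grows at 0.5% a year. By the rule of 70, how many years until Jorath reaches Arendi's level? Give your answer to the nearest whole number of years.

73 years

What matters is the difference: 3 pp.
Rule of 70 on the gap: the ratio halves every 70/3 ≈ 23.33 years.
An 8.8 times gap takes log₂(8.8) ≈ 3.14 halvings to close: 3.14 × 23.33 ≈ 73 years.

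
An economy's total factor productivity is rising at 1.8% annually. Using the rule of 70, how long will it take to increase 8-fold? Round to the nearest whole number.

about 117 years

At 1.8% it doubles every 70/1.8 ≈ 38.89 years.
8 = 2^3, so 3 doublings → 117 years.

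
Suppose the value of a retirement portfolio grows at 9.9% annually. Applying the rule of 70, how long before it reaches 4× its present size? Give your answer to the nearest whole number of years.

approximately 14 years

Doubling time ≈ 70/9.9 = 7.07 years.
4 = 2^2, so 2 doublings → 14 years.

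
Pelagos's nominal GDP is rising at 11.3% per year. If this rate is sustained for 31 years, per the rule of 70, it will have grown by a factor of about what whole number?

≈ 32 times

Doubling time ≈ 70/11.3 = 6.19 years.
31/6.19 ≈ 5 doublings, so about 2^5 = 32×.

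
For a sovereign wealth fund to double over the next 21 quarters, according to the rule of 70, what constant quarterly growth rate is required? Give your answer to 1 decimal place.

≈ 3.3%

70 / 21 ≈ 3.33, so about 3.3% per quarter.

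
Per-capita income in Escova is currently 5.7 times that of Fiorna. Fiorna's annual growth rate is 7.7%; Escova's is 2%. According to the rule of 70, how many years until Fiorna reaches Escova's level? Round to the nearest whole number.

31 years

Fiorna gains on Escova at 7.7% − 2% = 5.7 points a year.
At that relative rate the gap halves every 70/5.7 ≈ 12.28 years.
A 5.7 times gap takes log₂(5.7) ≈ 2.51 halvings to close: 2.51 × 12.28 ≈ 31 years.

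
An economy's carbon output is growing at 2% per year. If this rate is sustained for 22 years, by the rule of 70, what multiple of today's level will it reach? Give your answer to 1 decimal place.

Doubles every ≈ 35.00 years (70/2).
22 years is 0.63 doublings; 2^0.63 ≈ 1.5×.

≈ 1.5 times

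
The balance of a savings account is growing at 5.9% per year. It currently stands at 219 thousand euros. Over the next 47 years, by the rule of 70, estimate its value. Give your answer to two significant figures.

Doubling time ≈ 70/5.9 = 11.86 years.
47 years is 47/11.86 ≈ 3.96 doublings, a factor of 2^3.96 ≈ 15.56.
219 × 15.56 ≈ 3400 thousand euros.

≈ 3400 thousand euros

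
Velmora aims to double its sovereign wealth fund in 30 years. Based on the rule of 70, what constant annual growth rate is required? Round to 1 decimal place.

approximately 2.3% a year

70 / 30 ≈ 2.33, so about 2.3% a year.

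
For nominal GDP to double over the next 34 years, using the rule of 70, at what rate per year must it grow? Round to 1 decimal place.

roughly 2.1%

70 / 34 ≈ 2.06, so about 2.1% per year.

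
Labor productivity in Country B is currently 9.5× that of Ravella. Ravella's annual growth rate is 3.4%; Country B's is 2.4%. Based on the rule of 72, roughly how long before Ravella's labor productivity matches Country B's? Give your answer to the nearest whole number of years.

The growth-rate gap is 3.4% − 2.4% = 1 percentage point.
So the ratio between them halves every 72/1 ≈ 72.00 years.
A 9.5× gap takes log₂(9.5) ≈ 3.25 halvings to close: 3.25 × 72.00 ≈ 234 years.

roughly 234 years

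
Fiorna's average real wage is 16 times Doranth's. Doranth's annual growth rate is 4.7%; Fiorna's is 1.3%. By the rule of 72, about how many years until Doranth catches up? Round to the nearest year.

Doranth gains on Fiorna at 4.7% − 1.3% = 3.4 points a year.
At that relative rate the gap halves every 72/3.4 ≈ 21.18 years.
A 16 times gap closes after 4 halvings: 4 × 21.18 ≈ 85 years.

85 years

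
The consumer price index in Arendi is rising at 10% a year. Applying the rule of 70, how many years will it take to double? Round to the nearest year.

approximately 7 years

70/10 ≈ 7.00, so it doubles roughly every 7 years.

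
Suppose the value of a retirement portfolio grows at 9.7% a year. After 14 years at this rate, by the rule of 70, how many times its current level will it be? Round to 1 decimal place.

around 3.8 times

Doubles every ≈ 7.22 years (70/9.7).
14 years is 1.94 doublings; 2^1.94 ≈ 3.8×.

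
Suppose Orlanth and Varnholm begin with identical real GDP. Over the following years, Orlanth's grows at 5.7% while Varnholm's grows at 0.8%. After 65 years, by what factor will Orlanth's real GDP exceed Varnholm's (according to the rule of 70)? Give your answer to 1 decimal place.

roughly 23.4 times

Only the 4.9-point difference matters.
70/4.9 ≈ 14.29 years per doubling of the ratio; 65 years gives 4.55 doublings, so ≈ 23.4×.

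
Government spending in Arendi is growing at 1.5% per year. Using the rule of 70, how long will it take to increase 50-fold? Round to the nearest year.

Doubling time ≈ 70/1.5 = 46.67 years.
50× is log₂ 50 ≈ 5.64 doublings, so ≈ 5.64 × 46.67 = 263 years.

≈ 263 years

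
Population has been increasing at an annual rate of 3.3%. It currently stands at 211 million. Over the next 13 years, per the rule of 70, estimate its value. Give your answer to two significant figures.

It doubles every 70/3.3 ≈ 21.21 years, so 13 years is 0.61 doublings.
2^0.61 ≈ 1.53; 211 × 1.53 ≈ 320 million.

about 320 million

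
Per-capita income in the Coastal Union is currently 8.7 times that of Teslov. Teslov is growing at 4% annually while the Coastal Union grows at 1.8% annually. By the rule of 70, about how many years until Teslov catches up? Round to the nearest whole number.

≈ 99 years

Teslov gains on the Coastal Union at 4% − 1.8% = 2.2 points a year.
At that relative rate the gap halves every 70/2.2 ≈ 31.82 years.
An 8.7 times gap takes log₂(8.7) ≈ 3.12 halvings to close: 3.12 × 31.82 ≈ 99 years.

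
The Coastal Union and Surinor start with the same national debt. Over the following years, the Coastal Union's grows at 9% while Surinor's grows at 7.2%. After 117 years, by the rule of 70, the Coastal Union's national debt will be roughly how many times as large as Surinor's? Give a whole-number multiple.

Rate gap = 9% − 7.2% = 1.8 points.
The ratio doubles every 70/1.8 ≈ 38.89 years.
117/38.89 ≈ 3.01 doublings → ratio ≈ 2^3.01 ≈ 8.

≈ 8 times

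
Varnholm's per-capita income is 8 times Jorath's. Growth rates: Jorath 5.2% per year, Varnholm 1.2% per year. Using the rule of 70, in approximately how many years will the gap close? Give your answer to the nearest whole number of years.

around 53 years

The growth-rate gap is 5.2% − 1.2% = 4 percentage points.
So the ratio between them halves every 70/4 ≈ 17.50 years.
An 8 times gap closes after 3 halvings: 3 × 17.50 ≈ 53 years.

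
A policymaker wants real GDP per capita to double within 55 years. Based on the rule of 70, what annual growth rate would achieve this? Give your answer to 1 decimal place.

70 / 55 ≈ 1.27, so about 1.3% annually.

around 1.3%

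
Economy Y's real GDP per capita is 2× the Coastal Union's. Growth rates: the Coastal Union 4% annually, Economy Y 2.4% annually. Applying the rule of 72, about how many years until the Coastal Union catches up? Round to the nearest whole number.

What matters is the difference: 1.6 pp.
Rule of 72 on the gap: the ratio halves every 72/1.6 ≈ 45.00 years.
A 2× gap closes after 1 halving: 1 × 45.00 ≈ 45 years.

about 45 years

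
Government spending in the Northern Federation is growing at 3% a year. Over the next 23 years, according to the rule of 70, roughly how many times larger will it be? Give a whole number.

70/3 ≈ 23.33 years per doubling.
23 years fits 1 doubling: 2^1 = 2.

about 2 times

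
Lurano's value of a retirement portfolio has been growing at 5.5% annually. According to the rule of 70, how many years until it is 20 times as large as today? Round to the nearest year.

roughly 55 years

Doubling time ≈ 70/5.5 = 12.73 years.
20× is log₂ 20 ≈ 4.32 doublings, so ≈ 4.32 × 12.73 = 55 years.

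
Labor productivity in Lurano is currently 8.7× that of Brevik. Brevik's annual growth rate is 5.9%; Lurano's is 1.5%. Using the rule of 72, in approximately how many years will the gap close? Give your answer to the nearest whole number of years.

The growth-rate gap is 5.9% − 1.5% = 4.4 percentage points.
So the ratio between them halves every 72/4.4 ≈ 16.36 years.
An 8.7× gap takes log₂(8.7) ≈ 3.12 halvings to close: 3.12 × 16.36 ≈ 51 years.

51 years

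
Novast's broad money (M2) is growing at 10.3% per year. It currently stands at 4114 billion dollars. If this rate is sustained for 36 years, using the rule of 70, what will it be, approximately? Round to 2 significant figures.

roughly 160000 billion dollars

It doubles every 70/10.3 ≈ 6.80 years, so 36 years is 5.29 doublings.
2^5.29 ≈ 39.12; 4114 × 39.12 ≈ 160000 billion dollars.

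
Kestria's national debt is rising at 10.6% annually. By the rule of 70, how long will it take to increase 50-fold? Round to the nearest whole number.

At 10.6% it doubles every 70/10.6 ≈ 6.60 years.
50× is log₂ 50 ≈ 5.64 doublings, so ≈ 5.64 × 6.60 = 37 years.

roughly 37 years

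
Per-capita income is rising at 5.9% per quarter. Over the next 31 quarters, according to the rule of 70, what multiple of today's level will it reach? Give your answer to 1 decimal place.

Doubles every ≈ 11.86 quarters (70/5.9).
31 quarters is 2.61 doublings; 2^2.61 ≈ 6.1×.

6.1 times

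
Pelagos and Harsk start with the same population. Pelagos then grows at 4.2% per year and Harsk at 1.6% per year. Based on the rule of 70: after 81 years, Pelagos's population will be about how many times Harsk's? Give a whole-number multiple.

about 8 times

Only the 2.6-point difference matters.
70/2.6 ≈ 26.92 years per doubling of the ratio; 81 years gives 3.01 doublings, so ≈ 8×.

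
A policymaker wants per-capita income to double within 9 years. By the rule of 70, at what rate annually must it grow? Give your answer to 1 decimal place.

7.8%

70 / 9 ≈ 7.78, so about 7.8% annually.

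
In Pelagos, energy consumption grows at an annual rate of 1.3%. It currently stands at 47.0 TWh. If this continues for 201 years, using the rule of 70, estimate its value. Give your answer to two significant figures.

It doubles every 70/1.3 ≈ 53.85 years, so 201 years is 3.73 doublings.
2^3.73 ≈ 13.27; 47.0 × 13.27 ≈ 620 TWh.

≈ 620 TWh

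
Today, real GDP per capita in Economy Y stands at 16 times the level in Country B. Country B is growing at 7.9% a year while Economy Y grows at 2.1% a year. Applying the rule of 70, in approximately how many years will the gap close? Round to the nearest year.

What matters is the difference: 5.8 pp.
Rule of 70 on the gap: the ratio halves every 70/5.8 ≈ 12.07 years.
A 16 times gap closes after 4 halvings: 4 × 12.07 ≈ 48 years.

48 years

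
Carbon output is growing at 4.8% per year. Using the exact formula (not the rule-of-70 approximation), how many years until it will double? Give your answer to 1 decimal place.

14.8 years

t = ln(2) / ln(1 + 0.048) = 0.6931 / 0.046884 ≈ 14.78.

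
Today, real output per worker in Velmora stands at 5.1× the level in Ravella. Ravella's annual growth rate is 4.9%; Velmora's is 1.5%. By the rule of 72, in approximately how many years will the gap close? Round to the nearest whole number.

The growth-rate gap is 4.9% − 1.5% = 3.4 percentage points.
So the ratio between them halves every 72/3.4 ≈ 21.18 years.
A 5.1× gap takes log₂(5.1) ≈ 2.35 halvings to close: 2.35 × 21.18 ≈ 50 years.

50 years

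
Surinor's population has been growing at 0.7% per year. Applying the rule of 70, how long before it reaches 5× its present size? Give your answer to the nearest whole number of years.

about 232 years

Doubling time ≈ 70/0.7 = 100.00 years.
Reaching 5× takes log₂(5) ≈ 2.32 doublings.
2.32 × 100.00 ≈ 232 years.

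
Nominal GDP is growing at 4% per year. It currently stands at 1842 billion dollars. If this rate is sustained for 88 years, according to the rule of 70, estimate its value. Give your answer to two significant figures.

about 60000 billion dollars

It doubles every 70/4 ≈ 17.50 years, so 88 years is 5.03 doublings.
2^5.03 ≈ 32.67; 1842 × 32.67 ≈ 60000 billion dollars.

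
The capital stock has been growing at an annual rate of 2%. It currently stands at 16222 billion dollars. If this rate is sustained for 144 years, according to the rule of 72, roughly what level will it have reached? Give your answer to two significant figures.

approximately 260000 billion dollars

It doubles every 72/2 ≈ 36.00 years, so 144 years is 4.00 doublings.
2^4.00 ≈ 16.00; 16222 × 16.00 ≈ 260000 billion dollars.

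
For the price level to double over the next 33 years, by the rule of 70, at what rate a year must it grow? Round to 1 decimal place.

70 / 33 ≈ 2.12, so about 2.1% a year.

roughly 2.1% a year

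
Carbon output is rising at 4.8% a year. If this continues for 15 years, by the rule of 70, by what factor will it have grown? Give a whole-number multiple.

around 2 times

70/4.8 ≈ 14.58 years per doubling.
15 years fits 1 doubling: 2^1 = 2.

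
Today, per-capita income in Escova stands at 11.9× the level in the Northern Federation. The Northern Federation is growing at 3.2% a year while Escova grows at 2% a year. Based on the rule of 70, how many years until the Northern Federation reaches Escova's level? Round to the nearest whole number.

approximately 208 years

What matters is the difference: 1.2 pp.
Rule of 70 on the gap: the ratio halves every 70/1.2 ≈ 58.33 years.
An 11.9× gap takes log₂(11.9) ≈ 3.57 halvings to close: 3.57 × 58.33 ≈ 208 years.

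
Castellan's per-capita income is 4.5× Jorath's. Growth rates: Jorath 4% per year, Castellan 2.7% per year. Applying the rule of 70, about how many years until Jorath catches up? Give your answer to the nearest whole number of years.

around 117 years

Jorath gains on Castellan at 4% − 2.7% = 1.3 points a year.
At that relative rate the gap halves every 70/1.3 ≈ 53.85 years.
A 4.5× gap takes log₂(4.5) ≈ 2.17 halvings to close: 2.17 × 53.85 ≈ 117 years.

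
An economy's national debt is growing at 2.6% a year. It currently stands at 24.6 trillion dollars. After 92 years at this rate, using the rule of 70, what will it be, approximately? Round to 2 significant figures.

around 260 trillion dollars

Doubling time ≈ 70/2.6 = 26.92 years.
92 years is 92/26.92 ≈ 3.42 doublings, a factor of 2^3.42 ≈ 10.70.
24.6 × 10.70 ≈ 260 trillion dollars.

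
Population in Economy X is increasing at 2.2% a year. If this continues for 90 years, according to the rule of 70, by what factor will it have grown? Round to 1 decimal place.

7.1 times

Doubling time ≈ 70/2.2 = 31.82 years.
90 years / 31.82 ≈ 2.83 doublings → factor 2^2.83 ≈ 7.1.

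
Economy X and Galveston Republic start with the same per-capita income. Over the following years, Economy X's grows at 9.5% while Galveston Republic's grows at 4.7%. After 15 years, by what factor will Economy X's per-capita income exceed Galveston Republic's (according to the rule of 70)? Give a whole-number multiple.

around 2 times

Economy X pulls ahead at 4.8 pp per year, so the ratio doubles every 70/4.8 ≈ 14.58 years.
In 15 years that's 1.03 doublings: 2^1.03 ≈ 2.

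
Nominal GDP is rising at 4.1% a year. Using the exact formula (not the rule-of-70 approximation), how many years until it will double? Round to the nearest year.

17 years

t = ln(2) / ln(1 + 0.041) = 0.6931 / 0.040182 ≈ 17.25.
≈ 17 years.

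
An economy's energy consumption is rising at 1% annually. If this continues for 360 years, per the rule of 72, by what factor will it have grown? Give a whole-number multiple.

Doubling time ≈ 72/1 = 72.00 years.
360/72.00 ≈ 5 doublings, so about 2^5 = 32×.

around 32 times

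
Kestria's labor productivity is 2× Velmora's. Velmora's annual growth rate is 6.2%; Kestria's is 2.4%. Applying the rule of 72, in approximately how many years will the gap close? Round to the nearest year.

What matters is the difference: 3.8 pp.
Rule of 72 on the gap: the ratio halves every 72/3.8 ≈ 18.95 years.
A 2× gap closes after 1 halving: 1 × 18.95 ≈ 19 years.

about 19 years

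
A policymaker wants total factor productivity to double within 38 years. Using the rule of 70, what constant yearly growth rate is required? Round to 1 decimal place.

1.8%

70 / 38 ≈ 1.84, so about 1.8% per year.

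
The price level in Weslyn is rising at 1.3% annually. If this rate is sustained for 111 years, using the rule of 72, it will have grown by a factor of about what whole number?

approximately 4 times

At 1.3% one doubling takes ≈ 55.38 years; 111 years is 2 of them, so ×4.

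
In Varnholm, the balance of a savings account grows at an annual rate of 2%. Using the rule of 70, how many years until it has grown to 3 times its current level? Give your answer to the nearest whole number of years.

Doubling time ≈ 70/2 = 35.00 years.
Reaching 3× takes log₂(3) ≈ 1.58 doublings.
1.58 × 35.00 ≈ 55 years.

around 55 years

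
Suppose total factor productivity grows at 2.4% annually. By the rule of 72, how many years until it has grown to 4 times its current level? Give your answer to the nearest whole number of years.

At 2.4% it doubles every 72/2.4 ≈ 30.00 years.
Getting to 4× needs 2 doublings: 2 × 30.00 ≈ 60 years.

60 years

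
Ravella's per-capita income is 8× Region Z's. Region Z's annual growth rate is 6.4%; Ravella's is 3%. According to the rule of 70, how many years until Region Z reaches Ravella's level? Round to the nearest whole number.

approximately 62 years

The growth-rate gap is 6.4% − 3% = 3.4 percentage points.
So the ratio between them halves every 70/3.4 ≈ 20.59 years.
An 8× gap closes after 3 halvings: 3 × 20.59 ≈ 62 years.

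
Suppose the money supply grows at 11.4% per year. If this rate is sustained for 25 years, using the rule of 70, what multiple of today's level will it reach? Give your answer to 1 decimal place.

Doubles every ≈ 6.14 years (70/11.4).
25 years is 4.07 doublings; 2^4.07 ≈ 16.8×.

16.8 times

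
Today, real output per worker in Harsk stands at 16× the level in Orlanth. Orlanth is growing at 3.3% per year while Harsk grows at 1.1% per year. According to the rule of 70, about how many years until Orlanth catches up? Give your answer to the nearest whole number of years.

around 127 years

Orlanth gains on Harsk at 3.3% − 1.1% = 2.2 points a year.
At that relative rate the gap halves every 70/2.2 ≈ 31.82 years.
A 16× gap closes after 4 halvings: 4 × 31.82 ≈ 127 years.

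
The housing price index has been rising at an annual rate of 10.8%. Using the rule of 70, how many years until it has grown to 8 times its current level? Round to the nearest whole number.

19 years

One doubling takes 70/10.8 = 6.48 years.
Getting to 8× needs 3 doublings: 3 × 6.48 ≈ 19 years.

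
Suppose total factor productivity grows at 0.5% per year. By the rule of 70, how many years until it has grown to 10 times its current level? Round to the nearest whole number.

Doubling time ≈ 70/0.5 = 140.00 years.
Reaching 10× takes log₂(10) ≈ 3.32 doublings.
3.32 × 140.00 ≈ 465 years.

roughly 465 years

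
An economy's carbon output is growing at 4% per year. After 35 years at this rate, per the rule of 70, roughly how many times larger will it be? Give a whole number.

Doubling time ≈ 70/4 = 17.50 years.
35/17.50 ≈ 2 doublings, so about 2^2 = 4×.

4 times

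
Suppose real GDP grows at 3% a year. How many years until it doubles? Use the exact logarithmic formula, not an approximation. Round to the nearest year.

t = ln(2) / ln(1 + 0.03) = 0.6931 / 0.029559 ≈ 23.45.
≈ 23 years.

23 years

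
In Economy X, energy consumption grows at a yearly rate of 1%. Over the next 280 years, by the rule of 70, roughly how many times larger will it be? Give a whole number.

Doubling time ≈ 70/1 = 70.00 years.
280/70.00 ≈ 4 doublings, so about 2^4 = 16×.

approximately 16 times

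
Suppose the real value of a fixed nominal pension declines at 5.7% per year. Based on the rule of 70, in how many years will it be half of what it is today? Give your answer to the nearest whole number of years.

roughly 12 years

Falling at 5.7%, it halves about every 70/5.7 = 12.28 years.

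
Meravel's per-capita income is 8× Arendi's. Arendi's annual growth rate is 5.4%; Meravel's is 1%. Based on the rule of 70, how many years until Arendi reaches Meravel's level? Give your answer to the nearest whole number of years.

Arendi gains on Meravel at 5.4% − 1% = 4.4 points a year.
At that relative rate the gap halves every 70/4.4 ≈ 15.91 years.
An 8× gap closes after 3 halvings: 3 × 15.91 ≈ 48 years.

48 years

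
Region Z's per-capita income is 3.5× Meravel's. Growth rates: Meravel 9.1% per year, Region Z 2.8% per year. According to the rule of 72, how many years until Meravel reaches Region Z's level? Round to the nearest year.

The growth-rate gap is 9.1% − 2.8% = 6.3 percentage points.
So the ratio between them halves every 72/6.3 ≈ 11.43 years.
A 3.5× gap takes log₂(3.5) ≈ 1.81 halvings to close: 1.81 × 11.43 ≈ 21 years.

roughly 21 years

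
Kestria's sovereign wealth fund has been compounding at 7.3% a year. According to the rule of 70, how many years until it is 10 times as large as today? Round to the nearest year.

At 7.3% it doubles every 70/7.3 ≈ 9.59 years.
Reaching 10× takes log₂(10) ≈ 3.32 doublings.
3.32 × 9.59 ≈ 32 years.

approximately 32 years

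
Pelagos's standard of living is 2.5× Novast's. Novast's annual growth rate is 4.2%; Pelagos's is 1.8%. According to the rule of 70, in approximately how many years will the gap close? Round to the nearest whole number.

The growth-rate gap is 4.2% − 1.8% = 2.4 percentage points.
So the ratio between them halves every 70/2.4 ≈ 29.17 years.
A 2.5× gap takes log₂(2.5) ≈ 1.32 halvings to close: 1.32 × 29.17 ≈ 39 years.

roughly 39 years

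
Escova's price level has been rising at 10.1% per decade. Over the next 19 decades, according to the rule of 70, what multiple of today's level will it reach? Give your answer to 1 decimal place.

≈ 6.7 times

Doubling time ≈ 70/10.1 = 6.93 decades.
19 decades / 6.93 ≈ 2.74 doublings → factor 2^2.74 ≈ 6.7.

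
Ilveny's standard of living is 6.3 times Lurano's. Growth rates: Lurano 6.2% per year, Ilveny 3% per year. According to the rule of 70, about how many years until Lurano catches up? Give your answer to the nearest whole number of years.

What matters is the difference: 3.2 pp.
Rule of 70 on the gap: the ratio halves every 70/3.2 ≈ 21.88 years.
A 6.3 times gap takes log₂(6.3) ≈ 2.66 halvings to close: 2.66 × 21.88 ≈ 58 years.

roughly 58 years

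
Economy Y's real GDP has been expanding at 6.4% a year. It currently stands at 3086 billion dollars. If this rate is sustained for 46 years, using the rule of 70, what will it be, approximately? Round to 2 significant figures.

57000 billion dollars

It doubles every 70/6.4 ≈ 10.94 years, so 46 years is 4.20 doublings.
2^4.20 ≈ 18.38; 3086 × 18.38 ≈ 57000 billion dollars.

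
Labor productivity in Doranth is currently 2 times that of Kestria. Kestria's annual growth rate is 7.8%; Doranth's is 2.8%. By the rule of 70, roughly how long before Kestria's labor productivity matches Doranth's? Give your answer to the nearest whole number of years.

Kestria gains on Doranth at 7.8% − 2.8% = 5 points a year.
At that relative rate the gap halves every 70/5 ≈ 14.00 years.
A 2 times gap closes after 1 halving: 1 × 14.00 ≈ 14 years.

roughly 14 years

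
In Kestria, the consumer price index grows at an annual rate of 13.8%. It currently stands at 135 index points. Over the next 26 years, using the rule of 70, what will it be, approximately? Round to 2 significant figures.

It doubles every 70/13.8 ≈ 5.07 years, so 26 years is 5.13 doublings.
2^5.13 ≈ 35.02; 135 × 35.02 ≈ 4700 index points.

about 4700 index points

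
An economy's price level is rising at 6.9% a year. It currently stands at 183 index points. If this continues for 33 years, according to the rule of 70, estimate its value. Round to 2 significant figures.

around 1700 index points

It doubles every 70/6.9 ≈ 10.14 years, so 33 years is 3.25 doublings.
2^3.25 ≈ 9.51; 183 × 9.51 ≈ 1700 index points.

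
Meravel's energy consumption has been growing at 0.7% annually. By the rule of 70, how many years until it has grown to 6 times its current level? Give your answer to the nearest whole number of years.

At 0.7% it doubles every 70/0.7 ≈ 100.00 years.
Reaching 6× takes log₂(6) ≈ 2.58 doublings.
2.58 × 100.00 ≈ 258 years.

approximately 258 years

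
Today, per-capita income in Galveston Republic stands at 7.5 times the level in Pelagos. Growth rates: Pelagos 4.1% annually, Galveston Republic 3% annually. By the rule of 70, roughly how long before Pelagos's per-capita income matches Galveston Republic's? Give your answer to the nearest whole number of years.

185 years

Pelagos gains on Galveston Republic at 4.1% − 3% = 1.1 points a year.
At that relative rate the gap halves every 70/1.1 ≈ 63.64 years.
A 7.5 times gap takes log₂(7.5) ≈ 2.91 halvings to close: 2.91 × 63.64 ≈ 185 years.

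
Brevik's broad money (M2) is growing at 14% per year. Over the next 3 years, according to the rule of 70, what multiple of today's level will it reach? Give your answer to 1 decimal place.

Doubling time ≈ 70/14 = 5.00 years.
3 years / 5.00 ≈ 0.60 doublings → factor 2^0.60 ≈ 1.5.

≈ 1.5 times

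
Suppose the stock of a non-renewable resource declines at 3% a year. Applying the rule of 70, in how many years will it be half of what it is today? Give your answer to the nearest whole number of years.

roughly 23 years

Falling at 3%, it halves about every 70/3 = 23.33 years.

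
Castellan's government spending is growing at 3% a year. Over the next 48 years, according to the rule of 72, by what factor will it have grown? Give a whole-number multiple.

4 times

72/3 ≈ 24.00 years per doubling.
48 years fits 2 doublings: 2^2 = 4.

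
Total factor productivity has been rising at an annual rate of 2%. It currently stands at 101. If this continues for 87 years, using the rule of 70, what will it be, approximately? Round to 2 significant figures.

Doubling time ≈ 70/2 = 35.00 years.
87 years is 87/35.00 ≈ 2.49 doublings, a factor of 2^2.49 ≈ 5.62.
101 × 5.62 ≈ 570.

about 570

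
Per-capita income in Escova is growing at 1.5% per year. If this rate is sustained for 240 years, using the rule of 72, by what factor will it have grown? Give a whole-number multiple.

approximately 32 times

72/1.5 ≈ 48.00 years per doubling.
240 years fits 5 doublings: 2^5 = 32.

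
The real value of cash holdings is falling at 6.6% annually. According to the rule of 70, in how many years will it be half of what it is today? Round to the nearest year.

roughly 11 years

Halving time ≈ 70 / 6.6 = 10.61 → 11 years.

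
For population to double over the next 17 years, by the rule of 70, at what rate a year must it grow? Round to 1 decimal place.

70 / 17 ≈ 4.12, so about 4.1% a year.

around 4.1%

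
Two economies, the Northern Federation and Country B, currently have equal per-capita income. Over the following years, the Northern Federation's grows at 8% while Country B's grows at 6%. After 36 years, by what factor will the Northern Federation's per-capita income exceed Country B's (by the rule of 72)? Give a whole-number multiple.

2 times

Only the 2-point difference matters.
72/2 ≈ 36.00 years per doubling of the ratio; 36 years gives 1.00 doublings, so ≈ 2×.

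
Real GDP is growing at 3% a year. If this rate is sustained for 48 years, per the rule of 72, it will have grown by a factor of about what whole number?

At 3% one doubling takes ≈ 24.00 years; 48 years is 2 of them, so ×4.

about 4 times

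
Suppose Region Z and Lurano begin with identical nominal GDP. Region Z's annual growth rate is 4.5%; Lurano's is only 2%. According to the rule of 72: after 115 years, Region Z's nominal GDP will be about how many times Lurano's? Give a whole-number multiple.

Only the 2.5-point difference matters.
72/2.5 ≈ 28.80 years per doubling of the ratio; 115 years gives 3.99 doublings, so ≈ 16×.

around 16 times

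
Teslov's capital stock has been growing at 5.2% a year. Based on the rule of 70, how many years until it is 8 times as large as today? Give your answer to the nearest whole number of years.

about 40 years

Doubling time ≈ 70/5.2 = 13.46 years.
Getting to 8× needs 3 doublings: 3 × 13.46 ≈ 40 years.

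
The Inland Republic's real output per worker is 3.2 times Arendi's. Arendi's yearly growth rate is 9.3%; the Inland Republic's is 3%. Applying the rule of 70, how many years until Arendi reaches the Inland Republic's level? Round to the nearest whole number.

roughly 19 years

Arendi gains on the Inland Republic at 9.3% − 3% = 6.3 points a year.
At that relative rate the gap halves every 70/6.3 ≈ 11.11 years.
A 3.2 times gap takes log₂(3.2) ≈ 1.68 halvings to close: 1.68 × 11.11 ≈ 19 years.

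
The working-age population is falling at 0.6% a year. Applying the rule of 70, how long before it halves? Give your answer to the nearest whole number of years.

roughly 117 years

Falling at 0.6%, it halves about every 70/0.6 = 116.67 years.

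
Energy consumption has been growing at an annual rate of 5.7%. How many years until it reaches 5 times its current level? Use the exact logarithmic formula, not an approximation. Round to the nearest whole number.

29 years

t = ln(5) / ln(1 + 0.057) = 1.6094 / 0.055435 ≈ 29.03.
≈ 29 years.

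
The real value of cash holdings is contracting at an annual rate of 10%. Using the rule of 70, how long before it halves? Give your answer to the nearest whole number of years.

Falling at 10%, it halves about every 70/10 = 7.00 years.

about 7 years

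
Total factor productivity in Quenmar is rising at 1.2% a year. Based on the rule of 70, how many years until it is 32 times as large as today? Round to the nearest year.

At 1.2% it doubles every 70/1.2 ≈ 58.33 years.
32× is 5 doublings, so 5 × 58.33 ≈ 292 years.

approximately 292 years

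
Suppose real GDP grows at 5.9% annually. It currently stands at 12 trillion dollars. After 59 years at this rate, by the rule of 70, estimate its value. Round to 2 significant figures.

Doubling time ≈ 70/5.9 = 11.86 years.
59 years is 59/11.86 ≈ 4.97 doublings, a factor of 2^4.97 ≈ 31.34.
12 × 31.34 ≈ 380 trillion dollars.

about 380 trillion dollars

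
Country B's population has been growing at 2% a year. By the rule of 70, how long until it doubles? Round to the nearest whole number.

Doubling time ≈ 70 / 2 = 35.00 years.

approximately 35 years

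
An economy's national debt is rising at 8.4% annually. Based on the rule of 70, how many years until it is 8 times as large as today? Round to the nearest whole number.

≈ 25 years

Doubling time ≈ 70/8.4 = 8.33 years.
8× is 3 doublings, so 3 × 8.33 ≈ 25 years.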